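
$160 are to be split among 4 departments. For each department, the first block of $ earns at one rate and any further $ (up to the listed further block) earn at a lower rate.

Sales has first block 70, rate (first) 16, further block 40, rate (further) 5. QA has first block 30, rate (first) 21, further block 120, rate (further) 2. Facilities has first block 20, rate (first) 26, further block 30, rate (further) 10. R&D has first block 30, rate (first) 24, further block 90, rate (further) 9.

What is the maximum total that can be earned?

Rank every tier by rate: Facilities/first 26 > R&D/first 24 > QA/first 21 > Sales/first 16 > Facilities/second 10 > R&D/second 9 > Sales/second 5 > QA/second 2.
Facilities/first (26): +20 ; 140 left.
Fill R&D first block (30 at 24) ; 110 left.
QA first at 21: fill all 30 ; 80 left.
Sales first at 16: fill all 70 ; 10 left.
Facilities second at 10: only 10 left, fill 10.
Total = 26×20 + 24×30 + 21×30 + 16×70 + 10×10 = 3090.

3090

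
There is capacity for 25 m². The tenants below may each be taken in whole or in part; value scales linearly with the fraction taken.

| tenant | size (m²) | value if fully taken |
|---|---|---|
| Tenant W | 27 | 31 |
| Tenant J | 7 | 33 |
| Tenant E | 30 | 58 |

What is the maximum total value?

67.8

Sort by value density: Tenant J 33/7≈4.71, Tenant E 58/30≈1.93, Tenant W 31/27≈1.15.
Tenant J: take in full, 7 m² for value 33 → 18 left.
18 m² left: a 18/30 share of Tenant E gives 58×18/30 = 34.8.
Total value = 67.8.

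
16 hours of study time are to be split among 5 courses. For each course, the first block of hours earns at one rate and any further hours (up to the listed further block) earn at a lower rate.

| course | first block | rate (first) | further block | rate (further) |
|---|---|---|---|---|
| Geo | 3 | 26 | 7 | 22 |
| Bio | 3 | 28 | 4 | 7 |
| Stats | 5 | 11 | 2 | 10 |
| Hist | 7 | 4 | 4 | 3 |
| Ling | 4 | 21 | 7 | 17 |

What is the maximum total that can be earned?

379

Order all 10 blocks by rate: Bio/first 28 > Geo/first 26 > Geo/second 22 > Ling/first 21 > Ling/second 17 > Stats/first 11 > Stats/second 10 > Bio/second 7 > Hist/first 4 > Hist/second 3.
Bio/first (28): +3 ; 13 left.
Fill Geo first block (3 at 26) ; 10 left.
Geo second at 22: fill all 7 ; 3 left.
Ling first at 21: only 3 left, fill 3.
Total = 28×3 + 26×3 + 22×7 + 21×3 = 379.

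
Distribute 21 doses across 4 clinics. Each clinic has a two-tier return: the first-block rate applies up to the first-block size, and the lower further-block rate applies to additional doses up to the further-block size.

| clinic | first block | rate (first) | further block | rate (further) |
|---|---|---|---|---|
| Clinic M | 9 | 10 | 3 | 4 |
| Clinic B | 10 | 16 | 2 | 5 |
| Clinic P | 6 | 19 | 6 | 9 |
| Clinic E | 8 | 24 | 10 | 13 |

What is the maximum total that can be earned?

Order all 8 blocks by rate: Clinic E/tier1 24 > Clinic P/tier1 19 > Clinic B/tier1 16 > Clinic E/tier2 13 > Clinic M/tier1 10 > Clinic P/tier2 9 > Clinic B/tier2 5 > Clinic M/tier2 4.
Clinic E tier1 at 24: fill all 8 ; 13 left.
Clinic P/tier1 (19): +6 ; 7 left.
Clinic B tier1 at 16: only 7 left, fill 7.
Total = 24×8 + 19×6 + 16×7 = 418.

418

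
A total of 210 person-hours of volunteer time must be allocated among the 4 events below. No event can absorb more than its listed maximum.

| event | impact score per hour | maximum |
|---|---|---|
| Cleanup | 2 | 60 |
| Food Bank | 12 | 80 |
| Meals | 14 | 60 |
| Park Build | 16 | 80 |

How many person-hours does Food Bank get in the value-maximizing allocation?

70

Rank by impact score per hour: Park Build 16 > Meals 14 > Food Bank 12 > Cleanup 2.
Park Build takes 80 to reach its cap of 80 → 130 left.
Meals takes 60 to reach its cap of 60 → 70 left.
Food Bank has room for 80 but only 70 remain, so it gets 70.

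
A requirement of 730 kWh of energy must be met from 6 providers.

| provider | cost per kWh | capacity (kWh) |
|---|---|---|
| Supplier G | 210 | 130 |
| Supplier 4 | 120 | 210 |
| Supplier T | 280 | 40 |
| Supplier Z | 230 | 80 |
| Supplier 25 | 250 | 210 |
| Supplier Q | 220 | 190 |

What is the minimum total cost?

Cheapest first:
Supplier 4 at 120: take all 210 kWh — 520 still needed.
Supplier G at 210: take all 130 kWh — 390 still needed.
Take 190 from Supplier Q at 220 — need 200 more.
Supplier Z (230): use full 80 — 120 kWh to go.
Take 120 from Supplier 25 at 250 to finish.
Supplier T: unused.
Cost = 210×120 + 130×210 + 190×220 + 80×230 + 120×250 = 142700.

142700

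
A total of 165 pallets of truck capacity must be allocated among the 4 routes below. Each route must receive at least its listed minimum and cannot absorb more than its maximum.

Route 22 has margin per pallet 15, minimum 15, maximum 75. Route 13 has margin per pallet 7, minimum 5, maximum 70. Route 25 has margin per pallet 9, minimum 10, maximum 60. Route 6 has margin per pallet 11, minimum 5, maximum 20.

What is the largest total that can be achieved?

1955

Meeting every minimum uses 15+5+10+5 = 35 pallets, leaving 130.
Highest margin per pallet first: Route 22 15 > Route 6 11 > Route 25 9 > Route 13 7.
Route 22 takes 60 more to reach its cap of 75 ; 70 left.
Route 6: +15 to 20 (cap) ; 55 left.
Route 25: +50 to 60 (cap) ; 5 left.
Route 13: +5 (room for 65) → 10. Pool exhausted.
Total = 15×75 + 7×10 + 9×60 + 11×20 = 1955.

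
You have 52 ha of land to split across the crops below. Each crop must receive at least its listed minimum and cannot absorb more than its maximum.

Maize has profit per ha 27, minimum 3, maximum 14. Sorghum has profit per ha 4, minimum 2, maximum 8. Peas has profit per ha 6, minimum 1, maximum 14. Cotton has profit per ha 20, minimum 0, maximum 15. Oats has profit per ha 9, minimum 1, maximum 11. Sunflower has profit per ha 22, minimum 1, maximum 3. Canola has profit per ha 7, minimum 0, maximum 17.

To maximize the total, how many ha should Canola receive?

6

Meeting every minimum uses 3+2+1+0+1+1+0 = 8 ha, leaving 44.
Order the crops by profit per ha: Maize 27 > Sunflower 22 > Cotton 20 > Oats 9 > Canola 7 > Peas 6 > Sorghum 4.
Maize: +11 to 14 (cap) — 33 left.
Sunflower: +2 to 3 (cap) — 31 left.
Cotton takes 15 more to reach its cap of 15 — 16 left.
Give Oats 10 more to hit its cap of 11 — 6 left.
Canola: +6 (room for 17) → 6. Pool exhausted.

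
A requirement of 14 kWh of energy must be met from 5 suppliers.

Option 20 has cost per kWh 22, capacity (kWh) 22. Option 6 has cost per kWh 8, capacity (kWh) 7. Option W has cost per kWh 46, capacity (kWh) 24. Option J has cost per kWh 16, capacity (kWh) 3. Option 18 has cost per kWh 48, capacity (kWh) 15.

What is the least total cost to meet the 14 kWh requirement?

Cheapest first:
Option 6 at 8: take all 7 kWh — 7 still needed.
Option J (16): use full 3 — 4 kWh to go.
Option 20 (22): take the remaining 4 — done.
Option W, Option 18: unused.
Cost = 7×8 + 3×16 + 4×22 = 192.

192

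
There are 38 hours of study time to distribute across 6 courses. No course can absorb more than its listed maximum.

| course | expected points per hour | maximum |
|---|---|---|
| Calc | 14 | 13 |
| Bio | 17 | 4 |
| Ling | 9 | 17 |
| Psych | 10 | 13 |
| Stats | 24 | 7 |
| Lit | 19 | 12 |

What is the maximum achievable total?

666

Order the courses by expected points per hour: Stats 24 > Lit 19 > Bio 17 > Calc 14 > Psych 10 > Ling 9.
Give Stats 7 to hit its cap of 7 ; 31 left.
Give Lit 12 to hit its cap of 12 ; 19 left.
Bio: +4 to 4 (cap) ; 15 left.
Calc: +13 to 13 (cap) ; 2 left.
Psych: +2 (room for 13) → 2. Pool exhausted.
Total = 14×13 + 17×4 + 10×2 + 24×7 + 19×12 = 666.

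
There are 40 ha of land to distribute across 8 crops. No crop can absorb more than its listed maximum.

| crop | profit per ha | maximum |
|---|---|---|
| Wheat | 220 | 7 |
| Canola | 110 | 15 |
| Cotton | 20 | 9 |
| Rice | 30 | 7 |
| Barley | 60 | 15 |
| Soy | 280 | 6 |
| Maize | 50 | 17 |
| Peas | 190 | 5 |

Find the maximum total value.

Order the crops by profit per ha: Soy 280 > Wheat 220 > Peas 190 > Canola 110 > Barley 60 > Maize 50 > Rice 30 > Cotton 20.
Give Soy 6 to hit its cap of 6 → 34 left.
Give Wheat 7 to hit its cap of 7 → 27 left.
Peas: +5 to 5 (cap) → 22 left.
Canola takes 15 to reach its cap of 15 → 7 left.
Only 7 left; Barley takes them to reach 7.
Total = 220×7 + 110×15 + 60×7 + 280×6 + 190×5 = 6240.

6240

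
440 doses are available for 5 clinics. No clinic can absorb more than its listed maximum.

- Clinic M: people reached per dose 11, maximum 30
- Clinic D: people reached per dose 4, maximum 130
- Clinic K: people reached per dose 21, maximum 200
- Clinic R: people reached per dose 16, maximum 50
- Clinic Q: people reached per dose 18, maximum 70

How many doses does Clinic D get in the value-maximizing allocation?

90

Highest people reached per dose first: Clinic K 21 > Clinic Q 18 > Clinic R 16 > Clinic M 11 > Clinic D 4.
Clinic K takes 200 to reach its cap of 200 ; 240 left.
Clinic Q takes 70 to reach its cap of 70 ; 170 left.
Clinic R: +50 to 50 (cap) ; 120 left.
Give Clinic M 30 to hit its cap of 30 ; 90 left.
Clinic D has room for 130 but only 90 remain, so it gets 90.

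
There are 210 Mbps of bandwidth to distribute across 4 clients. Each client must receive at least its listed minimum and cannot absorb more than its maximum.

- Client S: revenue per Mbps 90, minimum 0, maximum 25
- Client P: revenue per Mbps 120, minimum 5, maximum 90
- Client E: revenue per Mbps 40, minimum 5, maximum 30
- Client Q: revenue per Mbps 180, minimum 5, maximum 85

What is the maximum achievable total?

28750

Meeting every minimum uses 0+5+5+5 = 15 Mbps, leaving 195.
Highest revenue per Mbps first: Client Q 180 > Client P 120 > Client S 90 > Client E 40.
Client Q: +80 to 85 (cap) ; 115 left.
Client P: +85 to 90 (cap) ; 30 left.
Client S: +25 to 25 (cap) ; 5 left.
Client E: +5 (room for 25) → 10. Pool exhausted.
Total = 90×25 + 120×90 + 40×10 + 180×85 = 28750.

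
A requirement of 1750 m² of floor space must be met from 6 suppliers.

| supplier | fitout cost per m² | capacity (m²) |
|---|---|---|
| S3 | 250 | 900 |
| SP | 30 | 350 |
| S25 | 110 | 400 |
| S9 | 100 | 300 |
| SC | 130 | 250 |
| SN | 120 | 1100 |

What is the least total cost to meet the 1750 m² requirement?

Fill from the cheapest supplier first.
Take 350 from SP at 30 — need 1400 more.
Take 300 from S9 at 100 — need 1100 more.
Take 400 from S25 at 110 — need 700 more.
Take 700 from SN at 120 to finish.
SC, S3: unused.
Cost = 350×30 + 300×100 + 400×110 + 700×120 = 168500.

168500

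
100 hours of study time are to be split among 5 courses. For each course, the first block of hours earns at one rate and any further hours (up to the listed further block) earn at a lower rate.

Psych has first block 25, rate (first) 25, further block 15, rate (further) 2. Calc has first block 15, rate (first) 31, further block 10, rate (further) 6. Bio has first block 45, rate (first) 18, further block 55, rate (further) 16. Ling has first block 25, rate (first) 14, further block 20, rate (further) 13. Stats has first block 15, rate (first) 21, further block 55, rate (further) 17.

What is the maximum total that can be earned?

2215

Treat each block as its own option and order by rate: Calc/first 31 > Psych/first 25 > Stats/first 21 > Bio/first 18 > Stats/second 17 > Bio/second 16 > Ling/first 14 > Ling/second 13 > Calc/second 6 > Psych/second 2.
Calc first at 31: fill all 15 → 85 left.
Psych first at 25: fill all 25 → 60 left.
Stats/first (21): +15 → 45 left.
Bio/first (18): +45 → 0 left.
Total = 31×15 + 25×25 + 21×15 + 18×45 = 2215.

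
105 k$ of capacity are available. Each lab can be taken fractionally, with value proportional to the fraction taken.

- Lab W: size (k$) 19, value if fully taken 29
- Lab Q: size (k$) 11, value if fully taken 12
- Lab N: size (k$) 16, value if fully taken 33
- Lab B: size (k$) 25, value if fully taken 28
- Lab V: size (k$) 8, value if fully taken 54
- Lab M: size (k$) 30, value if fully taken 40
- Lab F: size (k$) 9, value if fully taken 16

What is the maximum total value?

197.76

Sort by value density: Lab V 54/8≈6.75, Lab N 33/16≈2.06, Lab F 16/9≈1.78, Lab W 29/19≈1.53, Lab M 40/30≈1.33, Lab B 28/25≈1.12, Lab Q 12/11≈1.09.
Lab V: take in full, 8 k$ for value 54 — 97 left.
Take all of Lab N (16 k$, value 33) — 81 k$ left.
All 9 k$ of Lab F fit (value 16) — 72 remain.
Take all of Lab W (19 k$, value 29) — 53 k$ left.
All 30 k$ of Lab M fit (value 40) — 23 remain.
Fill the last 23 k$ with part of Lab B: 23/25 of it earns 25.76.
Total value = 197.76.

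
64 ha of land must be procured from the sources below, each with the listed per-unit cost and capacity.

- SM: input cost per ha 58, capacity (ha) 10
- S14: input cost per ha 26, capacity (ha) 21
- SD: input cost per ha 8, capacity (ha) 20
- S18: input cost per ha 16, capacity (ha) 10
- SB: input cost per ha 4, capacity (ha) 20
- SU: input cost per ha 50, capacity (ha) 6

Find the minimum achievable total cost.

764

Cheapest first:
SB (4): use full 20 — 44 ha to go.
SD at 8: take all 20 ha — 24 still needed.
S18 at 16: take all 10 ha — 14 still needed.
S14 at 26: take 14 of its 21 — requirement met.
SU, SM: unused.
Cost = 20×4 + 20×8 + 10×16 + 14×26 = 764.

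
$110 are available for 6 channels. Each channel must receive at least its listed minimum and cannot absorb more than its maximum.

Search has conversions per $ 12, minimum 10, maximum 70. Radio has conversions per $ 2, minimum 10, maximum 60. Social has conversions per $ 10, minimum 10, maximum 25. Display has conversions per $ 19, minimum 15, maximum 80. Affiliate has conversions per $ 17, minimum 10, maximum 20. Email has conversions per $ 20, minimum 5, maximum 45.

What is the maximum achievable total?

1785

Meeting every minimum uses 10+10+10+15+10+5 = 60 $, leaving 50.
Highest conversions per $ first: Email 20 > Display 19 > Affiliate 17 > Search 12 > Social 10 > Radio 2.
Email: +40 to 45 (cap) ; 10 left.
Only 10 left; Display takes them to reach 25.
Total = 12×10 + 2×10 + 10×10 + 19×25 + 17×10 + 20×45 = 1785.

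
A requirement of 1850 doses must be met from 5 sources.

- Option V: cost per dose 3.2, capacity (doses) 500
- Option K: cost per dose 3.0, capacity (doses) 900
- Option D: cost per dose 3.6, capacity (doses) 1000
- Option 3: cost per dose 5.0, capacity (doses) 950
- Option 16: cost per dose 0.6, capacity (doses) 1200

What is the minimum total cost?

2670

Cheapest first:
Option 16 (0.6): use full 1200 → 650 doses to go.
Option K at 3.0: take 650 of its 900 → requirement met.
Option V, Option D, Option 3: unused.
Cost = 1200×0.6 + 650×3.0 = 2670.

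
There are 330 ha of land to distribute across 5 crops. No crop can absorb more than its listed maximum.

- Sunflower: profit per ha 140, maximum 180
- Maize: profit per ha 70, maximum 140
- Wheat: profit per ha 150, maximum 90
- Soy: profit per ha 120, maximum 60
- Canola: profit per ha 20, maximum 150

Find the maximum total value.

45900

Rank by profit per ha: Wheat 150 > Sunflower 140 > Soy 120 > Maize 70 > Canola 20.
Give Wheat 90 to hit its cap of 90 ; 240 left.
Sunflower takes 180 to reach its cap of 180 ; 60 left.
Soy: +60 to 60 (cap) ; 0 left.
Total = 140×180 + 150×90 + 120×60 = 45900.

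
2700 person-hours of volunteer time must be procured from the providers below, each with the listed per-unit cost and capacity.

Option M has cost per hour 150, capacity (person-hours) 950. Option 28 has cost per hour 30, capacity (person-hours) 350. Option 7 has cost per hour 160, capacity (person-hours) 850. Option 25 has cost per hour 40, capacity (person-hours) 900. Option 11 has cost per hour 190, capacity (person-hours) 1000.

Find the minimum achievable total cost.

Fill from the cheapest provider first.
Option 28 (30): use full 350 → 2350 person-hours to go.
Option 25 at 40: take all 900 person-hours → 1450 still needed.
Take 950 from Option M at 150 → need 500 more.
Take 500 from Option 7 at 160 to finish.
Option 11: unused.
Cost = 350×30 + 900×40 + 950×150 + 500×160 = 269000.

269000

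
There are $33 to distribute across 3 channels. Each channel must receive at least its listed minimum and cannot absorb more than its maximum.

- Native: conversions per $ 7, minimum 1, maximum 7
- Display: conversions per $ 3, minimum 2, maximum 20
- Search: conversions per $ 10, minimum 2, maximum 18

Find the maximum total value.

Meeting every minimum uses 1+2+2 = 5 $, leaving 28.
Highest conversions per $ first: Search 10 > Native 7 > Display 3.
Give Search 16 more to hit its cap of 18 — 12 left.
Native: +6 to 7 (cap) — 6 left.
Display: +6 (room for 18) → 8. Pool exhausted.
Total = 7×7 + 3×8 + 10×18 = 253.

253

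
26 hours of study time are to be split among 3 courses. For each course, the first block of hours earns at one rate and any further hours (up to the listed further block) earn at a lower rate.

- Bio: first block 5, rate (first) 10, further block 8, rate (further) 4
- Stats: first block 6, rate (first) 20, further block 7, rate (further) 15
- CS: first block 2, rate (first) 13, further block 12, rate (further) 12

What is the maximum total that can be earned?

383

Treat each block as its own option and order by rate: Stats/T1 20 > Stats/T2 15 > CS/T1 13 > CS/T2 12 > Bio/T1 10 > Bio/T2 4.
Stats/T1 (20): +6 ; 20 left.
Stats/T2 (15): +7 ; 13 left.
CS T1 at 13: fill all 2 ; 11 left.
CS/T2: +11 of 12 at 12; pool empty.
Total = 20×6 + 15×7 + 13×2 + 12×11 = 383.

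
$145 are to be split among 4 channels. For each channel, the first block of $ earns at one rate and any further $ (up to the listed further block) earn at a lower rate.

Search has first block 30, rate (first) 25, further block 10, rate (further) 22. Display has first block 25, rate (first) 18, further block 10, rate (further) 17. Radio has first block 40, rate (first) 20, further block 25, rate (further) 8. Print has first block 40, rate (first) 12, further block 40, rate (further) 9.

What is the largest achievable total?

Order all 8 blocks by rate: Search/first 25 > Search/second 22 > Radio/first 20 > Display/first 18 > Display/second 17 > Print/first 12 > Print/second 9 > Radio/second 8.
Search first at 25: fill all 30 — 115 left.
Fill Search second block (10 at 22) — 105 left.
Radio/first (20): +40 — 65 left.
Display first at 18: fill all 25 — 40 left.
Display second at 17: fill all 10 — 30 left.
Print first at 12: only 30 left, fill 30.
Total = 25×30 + 22×10 + 20×40 + 18×25 + 17×10 + 12×30 = 2750.

2750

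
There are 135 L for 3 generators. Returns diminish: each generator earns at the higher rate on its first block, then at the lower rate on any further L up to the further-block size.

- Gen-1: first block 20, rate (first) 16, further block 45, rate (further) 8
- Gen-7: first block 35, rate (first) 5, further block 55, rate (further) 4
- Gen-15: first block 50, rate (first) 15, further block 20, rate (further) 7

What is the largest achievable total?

Treat each block as its own option and order by rate: Gen-1/T1 16 > Gen-15/T1 15 > Gen-1/T2 8 > Gen-15/T2 7 > Gen-7/T1 5 > Gen-7/T2 4.
Gen-1 T1 at 16: fill all 20 → 115 left.
Gen-15/T1 (15): +50 → 65 left.
Fill Gen-1 T2 block (45 at 8) → 20 left.
Gen-15/T2 (7): +20 → 0 left.
Total = 16×20 + 15×50 + 8×45 + 7×20 = 1570.

1570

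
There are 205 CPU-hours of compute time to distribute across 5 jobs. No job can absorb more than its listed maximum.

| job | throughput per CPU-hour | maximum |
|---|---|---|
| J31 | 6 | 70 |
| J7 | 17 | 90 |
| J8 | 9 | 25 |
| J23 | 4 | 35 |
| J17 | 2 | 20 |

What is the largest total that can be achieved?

2255

Highest throughput per CPU-hour first: J7 17 > J8 9 > J31 6 > J23 4 > J17 2.
Give J7 90 to hit its cap of 90 ; 115 left.
J8: +25 to 25 (cap) ; 90 left.
Give J31 70 to hit its cap of 70 ; 20 left.
J23 has room for 35 but only 20 remain, so it gets 20.
Total = 6×70 + 17×90 + 9×25 + 4×20 = 2255.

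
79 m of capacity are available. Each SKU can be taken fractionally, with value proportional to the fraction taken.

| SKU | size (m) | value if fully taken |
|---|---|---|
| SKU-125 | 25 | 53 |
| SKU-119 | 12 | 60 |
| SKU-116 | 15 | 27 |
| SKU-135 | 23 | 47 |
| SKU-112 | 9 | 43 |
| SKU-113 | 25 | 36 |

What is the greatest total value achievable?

Best value per unit of size first: SKU-119 60/12≈5, SKU-112 43/9≈4.78, SKU-125 53/25≈2.12, SKU-135 47/23≈2.04, SKU-116 27/15≈1.8, SKU-113 36/25≈1.44.
Take all of SKU-119 (12 m, value 60) ; 67 m left.
All 9 m of SKU-112 fit (value 43) ; 58 remain.
SKU-125: take in full, 25 m for value 53 ; 33 left.
All 23 m of SKU-135 fit (value 47) ; 10 remain.
Fill the last 10 m with part of SKU-116: 10/15 of it earns 18.
Total value = 221.

221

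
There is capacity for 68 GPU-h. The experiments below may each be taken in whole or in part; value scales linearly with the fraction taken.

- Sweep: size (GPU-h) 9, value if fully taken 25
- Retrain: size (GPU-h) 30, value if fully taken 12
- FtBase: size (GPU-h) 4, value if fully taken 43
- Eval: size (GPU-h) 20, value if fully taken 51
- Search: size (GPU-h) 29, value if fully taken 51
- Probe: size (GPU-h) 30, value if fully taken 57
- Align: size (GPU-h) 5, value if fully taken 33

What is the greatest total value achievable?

209

Best value per unit of size first: FtBase 43/4≈10.8, Align 33/5≈6.6, Sweep 25/9≈2.78, Eval 51/20≈2.55, Probe 57/30≈1.9, Search 51/29≈1.76, Retrain 12/30≈0.4.
All 4 GPU-h of FtBase fit (value 43) — 64 remain.
Align: take in full, 5 GPU-h for value 33 — 59 left.
Sweep: take in full, 9 GPU-h for value 25 — 50 left.
Take all of Eval (20 GPU-h, value 51) — 30 GPU-h left.
Probe: take in full, 30 GPU-h for value 57 — 0 left.
Total value = 209.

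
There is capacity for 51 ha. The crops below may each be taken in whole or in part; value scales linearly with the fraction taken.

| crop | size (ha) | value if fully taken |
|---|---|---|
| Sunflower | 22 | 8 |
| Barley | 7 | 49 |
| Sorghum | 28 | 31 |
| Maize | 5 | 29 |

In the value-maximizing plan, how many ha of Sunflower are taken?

11

Best value per unit of size first: Barley 49/7≈7, Maize 29/5≈5.8, Sorghum 31/28≈1.11, Sunflower 8/22≈0.364.
Take all of Barley (7 ha, value 49) — 44 ha left.
Take all of Maize (5 ha, value 29) — 39 ha left.
Sorghum: take in full, 28 ha for value 31 — 11 left.
Fill the last 11 ha with part of Sunflower: 11/22 of it earns 4.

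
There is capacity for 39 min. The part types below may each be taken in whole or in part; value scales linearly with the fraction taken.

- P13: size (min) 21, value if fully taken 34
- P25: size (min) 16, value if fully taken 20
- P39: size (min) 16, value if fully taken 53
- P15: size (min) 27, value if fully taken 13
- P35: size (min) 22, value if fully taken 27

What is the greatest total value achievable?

Best value per unit of size first: P39 53/16≈3.31, P13 34/21≈1.62, P25 20/16≈1.25, P35 27/22≈1.23, P15 13/27≈0.481.
Take all of P39 (16 min, value 53) ; 23 min left.
Take all of P13 (21 min, value 34) ; 2 min left.
Only 2 min remain; take 2/16 of P25 for value 20×2/16 = 2.5.
Total value = 89.5.

89.5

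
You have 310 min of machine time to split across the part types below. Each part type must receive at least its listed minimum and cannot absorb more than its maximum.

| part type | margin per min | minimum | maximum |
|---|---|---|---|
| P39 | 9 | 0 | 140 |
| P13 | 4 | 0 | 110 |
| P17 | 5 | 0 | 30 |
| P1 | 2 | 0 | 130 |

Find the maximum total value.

Meeting every minimum uses 0+0+0+0 = 0 min, leaving 310.
Rank by margin per min: P39 9 > P17 5 > P13 4 > P1 2.
P39 takes 140 more to reach its cap of 140 ; 170 left.
P17: +30 to 30 (cap) ; 140 left.
P13: +110 to 110 (cap) ; 30 left.
Only 30 left; P1 takes them to reach 30.
Total = 9×140 + 4×110 + 5×30 + 2×30 = 1910.

1910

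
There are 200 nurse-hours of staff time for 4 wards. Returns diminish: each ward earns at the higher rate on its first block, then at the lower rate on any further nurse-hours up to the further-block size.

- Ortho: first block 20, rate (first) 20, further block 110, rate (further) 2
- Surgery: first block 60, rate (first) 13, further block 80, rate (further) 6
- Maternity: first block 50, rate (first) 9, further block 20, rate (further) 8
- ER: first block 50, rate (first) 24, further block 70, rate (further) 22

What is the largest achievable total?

Order all 8 blocks by rate: ER/tier1 24 > ER/tier2 22 > Ortho/tier1 20 > Surgery/tier1 13 > Maternity/tier1 9 > Maternity/tier2 8 > Surgery/tier2 6 > Ortho/tier2 2.
ER tier1 at 24: fill all 50 → 150 left.
ER tier2 at 22: fill all 70 → 80 left.
Fill Ortho tier1 block (20 at 20) → 60 left.
Fill Surgery tier1 block (60 at 13) → 0 left.
Total = 24×50 + 22×70 + 20×20 + 13×60 = 3920.

3920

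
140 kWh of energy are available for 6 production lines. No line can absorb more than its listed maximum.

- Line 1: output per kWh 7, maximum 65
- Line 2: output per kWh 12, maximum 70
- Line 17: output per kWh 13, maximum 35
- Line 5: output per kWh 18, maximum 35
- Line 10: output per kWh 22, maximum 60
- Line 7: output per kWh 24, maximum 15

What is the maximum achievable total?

Rank by output per kWh: Line 7 24 > Line 10 22 > Line 5 18 > Line 17 13 > Line 2 12 > Line 1 7.
Give Line 7 15 to hit its cap of 15 → 125 left.
Line 10: +60 to 60 (cap) → 65 left.
Give Line 5 35 to hit its cap of 35 → 30 left.
Line 17: +30 (room for 35) → 30. Pool exhausted.
Total = 13×30 + 18×35 + 22×60 + 24×15 = 2700.

2700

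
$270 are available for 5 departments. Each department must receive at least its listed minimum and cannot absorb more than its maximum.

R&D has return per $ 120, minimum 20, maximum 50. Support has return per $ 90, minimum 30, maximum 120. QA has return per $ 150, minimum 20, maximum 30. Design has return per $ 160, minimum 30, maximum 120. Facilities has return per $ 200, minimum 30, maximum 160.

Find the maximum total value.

46500

Meeting every minimum uses 20+30+20+30+30 = 130 $, leaving 140.
Order the departments by return per $: Facilities 200 > Design 160 > QA 150 > R&D 120 > Support 90.
Facilities: +130 to 160 (cap) — 10 left.
Only 10 left; Design takes them to reach 40.
Total = 120×20 + 90×30 + 150×20 + 160×40 + 200×160 = 46500.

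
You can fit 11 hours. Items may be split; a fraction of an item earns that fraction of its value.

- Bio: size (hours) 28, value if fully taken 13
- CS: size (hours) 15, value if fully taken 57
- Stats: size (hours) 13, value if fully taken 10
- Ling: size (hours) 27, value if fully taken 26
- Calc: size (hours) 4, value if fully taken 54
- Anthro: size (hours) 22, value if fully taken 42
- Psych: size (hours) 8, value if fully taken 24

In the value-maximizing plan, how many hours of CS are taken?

7

Best value per unit of size first: Calc 54/4≈13.5, CS 57/15≈3.8, Psych 24/8≈3, Anthro 42/22≈1.91, Ling 26/27≈0.963, Stats 10/13≈0.769, Bio 13/28≈0.464.
All 4 hours of Calc fit (value 54) — 7 remain.
Only 7 hours remain; take 7/15 of CS for value 57×7/15 = 26.6.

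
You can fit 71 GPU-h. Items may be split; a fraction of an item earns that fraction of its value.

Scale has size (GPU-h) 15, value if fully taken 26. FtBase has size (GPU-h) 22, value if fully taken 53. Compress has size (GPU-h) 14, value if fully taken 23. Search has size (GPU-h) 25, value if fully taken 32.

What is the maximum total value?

Rank by value-to-size ratio: FtBase 53/22≈2.41, Scale 26/15≈1.73, Compress 23/14≈1.64, Search 32/25≈1.28.
FtBase: take in full, 22 GPU-h for value 53 — 49 left.
Take all of Scale (15 GPU-h, value 26) — 34 GPU-h left.
All 14 GPU-h of Compress fit (value 23) — 20 remain.
Fill the last 20 GPU-h with part of Search: 20/25 of it earns 25.6.
Total value = 127.6.

127.6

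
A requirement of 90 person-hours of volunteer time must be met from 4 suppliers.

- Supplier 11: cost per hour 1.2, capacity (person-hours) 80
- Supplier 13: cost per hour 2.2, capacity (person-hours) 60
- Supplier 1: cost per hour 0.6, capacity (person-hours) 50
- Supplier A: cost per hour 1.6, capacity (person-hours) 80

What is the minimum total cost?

78

Use suppliers in increasing cost order.
Take 50 from Supplier 1 at 0.6 — need 40 more.
Supplier 11 at 1.2: take 40 of its 80 — requirement met.
Supplier A, Supplier 13: unused.
Cost = 50×0.6 + 40×1.2 = 78.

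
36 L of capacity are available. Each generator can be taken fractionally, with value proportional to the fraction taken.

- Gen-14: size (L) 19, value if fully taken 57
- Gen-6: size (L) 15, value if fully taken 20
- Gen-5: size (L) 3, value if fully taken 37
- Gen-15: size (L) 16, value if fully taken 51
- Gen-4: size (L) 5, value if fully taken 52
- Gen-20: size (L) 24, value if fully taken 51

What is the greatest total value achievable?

176

Rank by value-to-size ratio: Gen-5 37/3≈12.3, Gen-4 52/5≈10.4, Gen-15 51/16≈3.19, Gen-14 57/19≈3, Gen-20 51/24≈2.12, Gen-6 20/15≈1.33.
Gen-5: take in full, 3 L for value 37 — 33 left.
All 5 L of Gen-4 fit (value 52) — 28 remain.
Gen-15: take in full, 16 L for value 51 — 12 left.
Only 12 L remain; take 12/19 of Gen-14 for value 57×12/19 = 36.
Total value = 176.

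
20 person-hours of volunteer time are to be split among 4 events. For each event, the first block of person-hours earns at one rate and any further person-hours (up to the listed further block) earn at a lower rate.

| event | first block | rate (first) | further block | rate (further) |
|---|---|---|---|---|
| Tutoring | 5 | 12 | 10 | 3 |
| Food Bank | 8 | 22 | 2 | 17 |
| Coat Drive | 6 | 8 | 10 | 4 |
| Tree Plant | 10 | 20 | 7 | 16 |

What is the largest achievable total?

410

Order all 8 blocks by rate: Food Bank/T1 22 > Tree Plant/T1 20 > Food Bank/T2 17 > Tree Plant/T2 16 > Tutoring/T1 12 > Coat Drive/T1 8 > Coat Drive/T2 4 > Tutoring/T2 3.
Food Bank T1 at 22: fill all 8 — 12 left.
Fill Tree Plant T1 block (10 at 20) — 2 left.
Food Bank/T2 (17): +2 — 0 left.
Total = 22×8 + 20×10 + 17×2 = 410.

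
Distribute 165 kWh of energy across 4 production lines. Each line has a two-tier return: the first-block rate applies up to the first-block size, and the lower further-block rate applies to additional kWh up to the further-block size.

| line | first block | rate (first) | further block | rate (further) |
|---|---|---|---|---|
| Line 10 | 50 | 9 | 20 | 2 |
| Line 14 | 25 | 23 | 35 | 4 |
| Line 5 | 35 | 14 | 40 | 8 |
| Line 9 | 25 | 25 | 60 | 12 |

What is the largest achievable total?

Treat each block as its own option and order by rate: Line 9/T1 25 > Line 14/T1 23 > Line 5/T1 14 > Line 9/T2 12 > Line 10/T1 9 > Line 5/T2 8 > Line 14/T2 4 > Line 10/T2 2.
Line 9 T1 at 25: fill all 25 → 140 left.
Line 14/T1 (23): +25 → 115 left.
Fill Line 5 T1 block (35 at 14) → 80 left.
Line 9 T2 at 12: fill all 60 → 20 left.
20 remain; put them into Line 10 T1 at 9.
Total = 25×25 + 23×25 + 14×35 + 12×60 + 9×20 = 2590.

2590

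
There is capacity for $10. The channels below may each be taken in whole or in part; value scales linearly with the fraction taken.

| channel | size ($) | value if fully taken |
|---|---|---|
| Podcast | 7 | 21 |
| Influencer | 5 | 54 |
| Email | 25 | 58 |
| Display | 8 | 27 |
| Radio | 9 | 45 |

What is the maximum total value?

79

Best value per unit of size first: Influencer 54/5≈10.8, Radio 45/9≈5, Display 27/8≈3.38, Podcast 21/7≈3, Email 58/25≈2.32.
Influencer: take in full, 5 $ for value 54 — 5 left.
Fill the last 5 $ with part of Radio: 5/9 of it earns 25.
Total value = 79.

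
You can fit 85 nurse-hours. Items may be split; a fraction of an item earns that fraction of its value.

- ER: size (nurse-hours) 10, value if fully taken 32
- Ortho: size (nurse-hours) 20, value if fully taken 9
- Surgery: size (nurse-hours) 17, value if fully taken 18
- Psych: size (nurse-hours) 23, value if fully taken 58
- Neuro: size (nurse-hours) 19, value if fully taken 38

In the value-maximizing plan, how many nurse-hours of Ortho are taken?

Rank by value-to-size ratio: ER 32/10≈3.2, Psych 58/23≈2.52, Neuro 38/19≈2, Surgery 18/17≈1.06, Ortho 9/20≈0.45.
ER: take in full, 10 nurse-hours for value 32 → 75 left.
Take all of Psych (23 nurse-hours, value 58) → 52 nurse-hours left.
Take all of Neuro (19 nurse-hours, value 38) → 33 nurse-hours left.
Surgery: take in full, 17 nurse-hours for value 18 → 16 left.
16 nurse-hours left: a 16/20 share of Ortho gives 9×16/20 = 7.2.

16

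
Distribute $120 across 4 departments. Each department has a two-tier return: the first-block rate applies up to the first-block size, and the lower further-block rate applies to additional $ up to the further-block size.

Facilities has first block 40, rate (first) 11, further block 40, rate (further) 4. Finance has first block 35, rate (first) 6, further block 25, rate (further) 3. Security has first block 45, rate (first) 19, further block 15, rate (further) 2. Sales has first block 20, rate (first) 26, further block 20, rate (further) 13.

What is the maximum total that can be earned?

Order all 8 blocks by rate: Sales/first 26 > Security/first 19 > Sales/second 13 > Facilities/first 11 > Finance/first 6 > Facilities/second 4 > Finance/second 3 > Security/second 2.
Fill Sales first block (20 at 26) → 100 left.
Security first at 19: fill all 45 → 55 left.
Fill Sales second block (20 at 13) → 35 left.
Facilities first at 11: only 35 left, fill 35.
Total = 26×20 + 19×45 + 13×20 + 11×35 = 2020.

2020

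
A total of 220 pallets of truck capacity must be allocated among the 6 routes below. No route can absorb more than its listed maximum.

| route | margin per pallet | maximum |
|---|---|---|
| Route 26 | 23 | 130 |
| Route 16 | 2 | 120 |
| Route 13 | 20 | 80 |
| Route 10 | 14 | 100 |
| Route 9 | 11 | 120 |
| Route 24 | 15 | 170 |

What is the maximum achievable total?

4740

Rank by margin per pallet: Route 26 23 > Route 13 20 > Route 24 15 > Route 10 14 > Route 9 11 > Route 16 2.
Route 26: +130 to 130 (cap) ; 90 left.
Give Route 13 80 to hit its cap of 80 ; 10 left.
Route 24: +10 (room for 170) → 10. Pool exhausted.
Total = 23×130 + 20×80 + 15×10 = 4740.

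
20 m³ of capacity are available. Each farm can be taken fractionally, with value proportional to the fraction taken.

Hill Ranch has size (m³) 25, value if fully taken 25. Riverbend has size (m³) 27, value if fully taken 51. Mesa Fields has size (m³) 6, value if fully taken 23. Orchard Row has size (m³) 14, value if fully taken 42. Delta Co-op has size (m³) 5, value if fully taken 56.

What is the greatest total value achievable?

106

Rank by value-to-size ratio: Delta Co-op 56/5≈11.2, Mesa Fields 23/6≈3.83, Orchard Row 42/14≈3, Riverbend 51/27≈1.89, Hill Ranch 25/25≈1.
Take all of Delta Co-op (5 m³, value 56) ; 15 m³ left.
Take all of Mesa Fields (6 m³, value 23) ; 9 m³ left.
Only 9 m³ remain; take 9/14 of Orchard Row for value 42×9/14 = 27.
Total value = 106.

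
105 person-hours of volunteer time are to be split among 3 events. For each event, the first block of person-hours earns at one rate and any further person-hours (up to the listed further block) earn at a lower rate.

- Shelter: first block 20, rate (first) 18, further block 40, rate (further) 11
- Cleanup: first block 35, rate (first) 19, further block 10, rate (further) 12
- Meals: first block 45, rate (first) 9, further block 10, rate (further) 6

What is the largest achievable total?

Rank every tier by rate: Cleanup/first 19 > Shelter/first 18 > Cleanup/second 12 > Shelter/second 11 > Meals/first 9 > Meals/second 6.
Cleanup/first (19): +35 — 70 left.
Shelter first at 18: fill all 20 — 50 left.
Fill Cleanup second block (10 at 12) — 40 left.
Shelter second at 11: fill all 40 — 0 left.
Total = 19×35 + 18×20 + 12×10 + 11×40 = 1585.

1585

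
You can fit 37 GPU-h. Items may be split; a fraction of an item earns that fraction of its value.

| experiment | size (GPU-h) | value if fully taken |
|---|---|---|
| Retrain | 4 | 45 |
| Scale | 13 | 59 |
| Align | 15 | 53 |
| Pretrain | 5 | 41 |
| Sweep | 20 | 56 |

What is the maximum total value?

198

Sort by value density: Retrain 45/4≈11.2, Pretrain 41/5≈8.2, Scale 59/13≈4.54, Align 53/15≈3.53, Sweep 56/20≈2.8.
Retrain: take in full, 4 GPU-h for value 45 ; 33 left.
All 5 GPU-h of Pretrain fit (value 41) ; 28 remain.
Take all of Scale (13 GPU-h, value 59) ; 15 GPU-h left.
Take all of Align (15 GPU-h, value 53) ; 0 GPU-h left.
Total value = 198.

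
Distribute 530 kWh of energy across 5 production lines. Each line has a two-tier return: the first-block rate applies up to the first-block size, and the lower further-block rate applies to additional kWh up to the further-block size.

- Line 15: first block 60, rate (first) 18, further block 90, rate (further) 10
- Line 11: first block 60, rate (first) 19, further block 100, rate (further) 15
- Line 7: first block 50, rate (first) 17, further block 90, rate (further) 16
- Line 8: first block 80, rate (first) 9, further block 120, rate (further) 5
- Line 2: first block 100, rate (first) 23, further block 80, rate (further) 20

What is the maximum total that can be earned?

9760

Rank every tier by rate: Line 2/T1 23 > Line 2/T2 20 > Line 11/T1 19 > Line 15/T1 18 > Line 7/T1 17 > Line 7/T2 16 > Line 11/T2 15 > Line 15/T2 10 > Line 8/T1 9 > Line 8/T2 5.
Fill Line 2 T1 block (100 at 23) ; 430 left.
Line 2 T2 at 20: fill all 80 ; 350 left.
Fill Line 11 T1 block (60 at 19) ; 290 left.
Line 15 T1 at 18: fill all 60 ; 230 left.
Line 7 T1 at 17: fill all 50 ; 180 left.
Line 7 T2 at 16: fill all 90 ; 90 left.
Line 11/T2: +90 of 100 at 15; pool empty.
Total = 23×100 + 20×80 + 19×60 + 18×60 + 17×50 + 16×90 + 15×90 = 9760.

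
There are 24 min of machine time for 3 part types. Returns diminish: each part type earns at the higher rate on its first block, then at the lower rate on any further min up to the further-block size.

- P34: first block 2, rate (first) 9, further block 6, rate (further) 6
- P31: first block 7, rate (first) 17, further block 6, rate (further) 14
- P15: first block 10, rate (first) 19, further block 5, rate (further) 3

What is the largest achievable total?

Treat each block as its own option and order by rate: P15/first 19 > P31/first 17 > P31/second 14 > P34/first 9 > P34/second 6 > P15/second 3.
P15/first (19): +10 ; 14 left.
P31 first at 17: fill all 7 ; 7 left.
Fill P31 second block (6 at 14) ; 1 left.
P34/first: +1 of 2 at 9; pool empty.
Total = 19×10 + 17×7 + 14×6 + 9×1 = 402.

402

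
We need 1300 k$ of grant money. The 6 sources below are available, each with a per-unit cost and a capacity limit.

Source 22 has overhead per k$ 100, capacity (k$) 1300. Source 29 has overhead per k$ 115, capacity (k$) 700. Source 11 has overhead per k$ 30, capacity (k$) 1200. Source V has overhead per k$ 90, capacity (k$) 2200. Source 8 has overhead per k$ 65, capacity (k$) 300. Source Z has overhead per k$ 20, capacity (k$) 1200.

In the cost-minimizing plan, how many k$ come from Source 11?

100

Cheapest first:
Source Z at 20: take all 1200 k$ — 100 still needed.
Take 100 from Source 11 at 30 to finish.
Source 8, Source V, Source 22, Source 29: unused.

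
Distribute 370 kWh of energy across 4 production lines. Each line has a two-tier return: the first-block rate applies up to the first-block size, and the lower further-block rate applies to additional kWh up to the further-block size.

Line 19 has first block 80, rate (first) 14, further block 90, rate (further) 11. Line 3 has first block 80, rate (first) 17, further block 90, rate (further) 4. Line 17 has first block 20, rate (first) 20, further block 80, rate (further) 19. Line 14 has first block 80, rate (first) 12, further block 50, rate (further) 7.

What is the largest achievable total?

5690

Treat each block as its own option and order by rate: Line 17/tier1 20 > Line 17/tier2 19 > Line 3/tier1 17 > Line 19/tier1 14 > Line 14/tier1 12 > Line 19/tier2 11 > Line 14/tier2 7 > Line 3/tier2 4.
Line 17/tier1 (20): +20 ; 350 left.
Line 17 tier2 at 19: fill all 80 ; 270 left.
Line 3/tier1 (17): +80 ; 190 left.
Line 19 tier1 at 14: fill all 80 ; 110 left.
Line 14/tier1 (12): +80 ; 30 left.
Line 19/tier2: +30 of 90 at 11; pool empty.
Total = 20×20 + 19×80 + 17×80 + 14×80 + 12×80 + 11×30 = 5690.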